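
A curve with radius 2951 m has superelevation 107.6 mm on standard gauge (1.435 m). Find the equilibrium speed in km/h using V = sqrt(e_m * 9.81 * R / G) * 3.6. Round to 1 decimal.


Convert cant: e = 107.6 mm = 0.1076 m
V_ms = sqrt(0.1076 * 9.81 * 2951 / 1.435)
V_ms = sqrt(2170.693907) = 46.5907 m/s
V = 46.5907 * 3.6 = 167.7 km/h

167.7


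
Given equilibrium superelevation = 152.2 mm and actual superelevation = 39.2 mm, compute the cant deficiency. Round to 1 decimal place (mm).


Cant deficiency = equilibrium cant - actual cant
CD = 152.2 - 39.2
CD = 113.0 mm

113.0


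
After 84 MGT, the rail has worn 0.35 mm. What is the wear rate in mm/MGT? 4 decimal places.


Wear rate = total wear / cumulative tonnage
Rate = 0.35 / 84
Rate = 0.0042 mm/MGT

0.0042


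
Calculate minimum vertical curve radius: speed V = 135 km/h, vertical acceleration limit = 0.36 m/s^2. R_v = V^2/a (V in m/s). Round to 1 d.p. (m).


Convert speed: V = 135 / 3.6 = 37.5 m/s
V^2 = 1406.25 m^2/s^2
R_v = 1406.25 / 0.36
R_v = 3906.3 m

3906.3


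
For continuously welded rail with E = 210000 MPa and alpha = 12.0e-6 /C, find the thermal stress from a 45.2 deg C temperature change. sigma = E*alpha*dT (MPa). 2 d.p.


sigma = E * alpha * dT
sigma = 210000 * 12.0e-6 * 45.2
sigma = 2.52 * 45.2
sigma = 113.90 MPa

113.90


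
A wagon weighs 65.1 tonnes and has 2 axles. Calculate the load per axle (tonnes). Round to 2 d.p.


Load per axle = total weight / number of axles
Load = 65.1 / 2
Load = 32.55 tonnes

32.55


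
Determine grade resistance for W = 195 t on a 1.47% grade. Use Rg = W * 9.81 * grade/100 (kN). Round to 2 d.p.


Rg = W * 9.81 * grade / 100
Rg = 195 * 9.81 * 1.47 / 100
Rg = 1912.95 * 0.0147
Rg = 28.12 kN

28.12


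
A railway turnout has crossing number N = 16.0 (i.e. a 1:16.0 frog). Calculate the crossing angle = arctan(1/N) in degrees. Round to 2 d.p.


1/N = 1/16.0 = 0.0625
angle = arctan(0.0625) = 0.062419 rad
angle = 0.062419 * 180/pi = 3.58 degrees

3.58


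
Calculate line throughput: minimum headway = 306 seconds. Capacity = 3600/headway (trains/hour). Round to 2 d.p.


Capacity = 3600 / headway
Capacity = 3600 / 306
Capacity = 11.76 trains/hour

11.76


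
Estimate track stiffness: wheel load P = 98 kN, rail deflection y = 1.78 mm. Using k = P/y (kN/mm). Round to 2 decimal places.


Track stiffness k = P / y
k = 98 / 1.78
k = 55.06 kN/mm

55.06


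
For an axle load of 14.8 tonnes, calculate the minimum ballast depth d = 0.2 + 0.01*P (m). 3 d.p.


d = 0.2 + 0.01 * 14.8
d = 0.2 + 0.148
d = 0.348 m

0.348


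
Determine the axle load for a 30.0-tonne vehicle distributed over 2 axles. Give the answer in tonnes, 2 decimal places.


Load per axle = total weight / number of axles
Load = 30.0 / 2
Load = 15.00 tonnes

15.00


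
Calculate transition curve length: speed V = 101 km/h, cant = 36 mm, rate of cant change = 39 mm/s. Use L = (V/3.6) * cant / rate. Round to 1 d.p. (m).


Convert speed: V = 101 / 3.6 = 28.0556 m/s
L = 28.0556 * 36 / 39
L = 1010.0 / 39
L = 25.9 m

25.9


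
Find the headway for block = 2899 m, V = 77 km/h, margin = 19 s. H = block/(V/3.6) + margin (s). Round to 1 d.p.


V = 77 / 3.6 = 21.3889 m/s
Block traversal time = 2899 / 21.3889 = 135.5377 s
Headway = 135.5377 + 19
Headway = 154.5 s

154.5


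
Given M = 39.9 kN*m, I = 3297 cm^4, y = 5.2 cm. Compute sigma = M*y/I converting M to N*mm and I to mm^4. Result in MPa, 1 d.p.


Convert units:
M = 39.9 kN*m = 39900000 N*mm
y = 5.2 cm = 52 mm
I = 3297 cm^4 = 32970000 mm^4
sigma = 39900000 * 52 / 32970000
sigma = 62.9 MPa

62.9


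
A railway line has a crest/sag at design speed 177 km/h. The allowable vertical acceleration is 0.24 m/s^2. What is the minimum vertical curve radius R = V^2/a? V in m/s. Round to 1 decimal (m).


Convert speed: V = 177 / 3.6 = 49.1667 m/s
V^2 = 2417.3611 m^2/s^2
R_v = 2417.3611 / 0.24
R_v = 10072.3 m

10072.3


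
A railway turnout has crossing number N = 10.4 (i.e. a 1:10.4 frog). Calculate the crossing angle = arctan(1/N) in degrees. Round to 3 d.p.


1/N = 1/10.4 = 0.096154
angle = arctan(0.096154) = 0.095859 rad
angle = 0.095859 * 180/pi = 5.492 degrees

5.492


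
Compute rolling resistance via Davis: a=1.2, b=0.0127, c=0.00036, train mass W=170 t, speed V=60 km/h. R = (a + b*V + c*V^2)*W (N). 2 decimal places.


b*V = 0.0127 * 60 = 0.762
c*V^2 = 0.00036 * 3600 = 1.296
R_per_t = 1.2 + 0.762 + 1.296 = 3.258 N/t
R_total = 3.258 * 170 = 553.86 N

553.86


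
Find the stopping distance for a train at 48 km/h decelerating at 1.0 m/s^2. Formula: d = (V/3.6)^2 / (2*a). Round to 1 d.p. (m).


Convert speed: V = 48 / 3.6 = 13.3333 m/s
V^2 = 177.7778
d = 177.7778 / (2 * 1.0)
d = 177.7778 / 2.0
d = 88.9 m

88.9


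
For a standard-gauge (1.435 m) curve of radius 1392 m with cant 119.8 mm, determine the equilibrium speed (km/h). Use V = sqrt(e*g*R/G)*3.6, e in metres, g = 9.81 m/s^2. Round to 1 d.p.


Convert cant: e = 119.8 mm = 0.1198 m
V_ms = sqrt(0.1198 * 9.81 * 1392 / 1.435)
V_ms = sqrt(1140.021809) = 33.7642 m/s
V = 33.7642 * 3.6 = 121.6 km/h

121.6


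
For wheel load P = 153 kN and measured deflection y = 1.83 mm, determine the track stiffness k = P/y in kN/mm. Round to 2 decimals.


Track stiffness k = P / y
k = 153 / 1.83
k = 83.61 kN/mm

83.61


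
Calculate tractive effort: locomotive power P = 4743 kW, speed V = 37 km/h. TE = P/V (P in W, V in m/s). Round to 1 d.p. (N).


Convert: P = 4743 kW = 4743000 W
V = 37 / 3.6 = 10.2778 m/s
TE = 4743000 / 10.2778
TE = 461481.1 N

461481.1


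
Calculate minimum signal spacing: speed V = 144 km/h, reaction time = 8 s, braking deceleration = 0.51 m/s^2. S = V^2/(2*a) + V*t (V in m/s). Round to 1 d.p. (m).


V = 144 / 3.6 = 40.0 m/s
Braking distance = 40.0^2 / (2*0.51) = 1568.6275 m
Sighting distance = 40.0 * 8 = 320.0 m
S = 1568.6275 + 320.0 = 1888.6 m

1888.6


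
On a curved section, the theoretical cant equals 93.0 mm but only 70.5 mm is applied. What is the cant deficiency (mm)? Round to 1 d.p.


Cant deficiency = equilibrium cant - actual cant
CD = 93.0 - 70.5
CD = 22.5 mm

22.5


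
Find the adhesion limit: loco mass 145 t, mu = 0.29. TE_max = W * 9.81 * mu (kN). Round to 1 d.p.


TE_max = W * g * mu
TE_max = 145 * 9.81 * 0.29
TE_max = 1422.45 * 0.29
TE_max = 412.5 kN

412.5


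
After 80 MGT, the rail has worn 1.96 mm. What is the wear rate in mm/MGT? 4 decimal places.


Wear rate = total wear / cumulative tonnage
Rate = 1.96 / 80
Rate = 0.0245 mm/MGT

0.0245


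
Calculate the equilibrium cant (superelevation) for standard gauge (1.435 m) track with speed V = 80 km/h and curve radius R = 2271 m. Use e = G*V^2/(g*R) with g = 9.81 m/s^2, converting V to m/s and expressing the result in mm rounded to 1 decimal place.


Convert speed: V = 80 / 3.6 = 22.2222 m/s
Apply formula: e = 1.435 * 22.2222^2 / (9.81 * 2271)
e = 1.435 * 493.8272 / 22278.51
e = 0.031808 m = 31.8 mm

31.8


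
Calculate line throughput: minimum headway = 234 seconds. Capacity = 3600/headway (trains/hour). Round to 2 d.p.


Capacity = 3600 / headway
Capacity = 3600 / 234
Capacity = 15.38 trains/hour

15.38


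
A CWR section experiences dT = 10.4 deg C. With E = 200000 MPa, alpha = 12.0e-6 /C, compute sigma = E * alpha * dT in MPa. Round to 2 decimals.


sigma = E * alpha * dT
sigma = 200000 * 12.0e-6 * 10.4
sigma = 2.4 * 10.4
sigma = 24.96 MPa

24.96


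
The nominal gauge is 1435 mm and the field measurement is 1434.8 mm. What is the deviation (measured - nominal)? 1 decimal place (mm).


Deviation = measured - nominal
Deviation = 1434.8 - 1435
Deviation = -0.2 mm

-0.2


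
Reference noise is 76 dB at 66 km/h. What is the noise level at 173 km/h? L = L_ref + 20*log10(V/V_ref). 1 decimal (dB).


V/V_ref = 173 / 66 = 2.621212
log10(2.621212) = 0.418502
20 * 0.418502 = 8.37
L = 76 + 8.37 = 84.4 dB

84.4


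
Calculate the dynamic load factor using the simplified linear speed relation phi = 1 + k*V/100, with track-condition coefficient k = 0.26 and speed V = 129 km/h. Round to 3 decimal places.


phi = 1 + k * V / 100
phi = 1 + 0.26 * 129 / 100
phi = 1 + 0.3354
phi = 1.335

1.335


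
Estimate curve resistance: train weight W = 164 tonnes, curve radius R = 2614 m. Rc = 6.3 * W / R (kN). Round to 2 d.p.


Rc = 6.3 * W / R
Rc = 6.3 * 164 / 2614
Rc = 1033.2 / 2614
Rc = 0.40 kN

0.40


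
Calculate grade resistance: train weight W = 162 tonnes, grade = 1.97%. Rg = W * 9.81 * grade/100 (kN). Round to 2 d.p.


Rg = W * 9.81 * grade / 100
Rg = 162 * 9.81 * 1.97 / 100
Rg = 1589.22 * 0.0197
Rg = 31.31 kN

31.31


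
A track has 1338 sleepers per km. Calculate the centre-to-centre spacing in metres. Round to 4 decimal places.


Spacing = 1000 m / number of sleepers
Spacing = 1000 / 1338
Spacing = 0.7474 m

0.7474


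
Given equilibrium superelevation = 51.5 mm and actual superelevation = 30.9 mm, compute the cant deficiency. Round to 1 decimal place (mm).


Cant deficiency = equilibrium cant - actual cant
CD = 51.5 - 30.9
CD = 20.6 mm

20.6


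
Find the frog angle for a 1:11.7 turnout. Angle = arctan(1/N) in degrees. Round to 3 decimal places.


1/N = 1/11.7 = 0.08547
angle = arctan(0.08547) = 0.085263 rad
angle = 0.085263 * 180/pi = 4.885 degrees

4.885


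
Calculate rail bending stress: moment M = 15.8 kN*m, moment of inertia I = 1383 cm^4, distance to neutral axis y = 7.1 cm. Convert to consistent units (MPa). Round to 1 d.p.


Convert units:
M = 15.8 kN*m = 15800000 N*mm
y = 7.1 cm = 71 mm
I = 1383 cm^4 = 13830000 mm^4
sigma = 15800000 * 71 / 13830000
sigma = 81.1 MPa

81.1


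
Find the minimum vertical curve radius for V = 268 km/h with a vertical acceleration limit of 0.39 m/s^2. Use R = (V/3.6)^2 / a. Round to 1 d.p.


Convert speed: V = 268 / 3.6 = 74.4444 m/s
V^2 = 5541.9753 m^2/s^2
R_v = 5541.9753 / 0.39
R_v = 14210.2 m

14210.2


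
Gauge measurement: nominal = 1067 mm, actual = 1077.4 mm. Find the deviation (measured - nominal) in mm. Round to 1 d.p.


Deviation = measured - nominal
Deviation = 1077.4 - 1067
Deviation = 10.4 mm

10.4


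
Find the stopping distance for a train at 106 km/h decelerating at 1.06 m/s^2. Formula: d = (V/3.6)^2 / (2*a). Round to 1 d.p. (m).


Convert speed: V = 106 / 3.6 = 29.4444 m/s
V^2 = 866.9753
d = 866.9753 / (2 * 1.06)
d = 866.9753 / 2.12
d = 409.0 m

409.0


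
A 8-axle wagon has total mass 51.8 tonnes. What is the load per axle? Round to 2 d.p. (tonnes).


Load per axle = total weight / number of axles
Load = 51.8 / 8
Load = 6.48 tonnes

6.48


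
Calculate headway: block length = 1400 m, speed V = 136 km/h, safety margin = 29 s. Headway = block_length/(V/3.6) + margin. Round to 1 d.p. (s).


V = 136 / 3.6 = 37.7778 m/s
Block traversal time = 1400 / 37.7778 = 37.0588 s
Headway = 37.0588 + 29
Headway = 66.1 s

66.1


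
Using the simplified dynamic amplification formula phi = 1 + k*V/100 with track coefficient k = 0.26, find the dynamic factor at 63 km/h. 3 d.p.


phi = 1 + k * V / 100
phi = 1 + 0.26 * 63 / 100
phi = 1 + 0.1638
phi = 1.164

1.164


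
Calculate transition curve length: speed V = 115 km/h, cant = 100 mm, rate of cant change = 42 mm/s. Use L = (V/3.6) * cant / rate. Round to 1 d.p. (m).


Convert speed: V = 115 / 3.6 = 31.9444 m/s
L = 31.9444 * 100 / 42
L = 3194.4444 / 42
L = 76.1 m

76.1


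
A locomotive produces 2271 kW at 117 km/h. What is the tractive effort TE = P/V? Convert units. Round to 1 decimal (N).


Convert: P = 2271 kW = 2271000 W
V = 117 / 3.6 = 32.5 m/s
TE = 2271000 / 32.5
TE = 69876.9 N

69876.9


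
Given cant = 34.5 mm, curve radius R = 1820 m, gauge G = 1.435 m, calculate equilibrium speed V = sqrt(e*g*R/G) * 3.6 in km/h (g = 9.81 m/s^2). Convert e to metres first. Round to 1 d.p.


Convert cant: e = 34.5 mm = 0.0345 m
V_ms = sqrt(0.0345 * 9.81 * 1820 / 1.435)
V_ms = sqrt(429.247317) = 20.7183 m/s
V = 20.7183 * 3.6 = 74.6 km/h

74.6


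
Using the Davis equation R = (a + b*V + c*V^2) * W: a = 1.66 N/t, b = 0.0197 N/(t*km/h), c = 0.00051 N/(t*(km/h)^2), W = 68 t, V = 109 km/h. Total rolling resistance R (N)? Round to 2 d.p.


b*V = 0.0197 * 109 = 2.1473
c*V^2 = 0.00051 * 11881 = 6.05931
R_per_t = 1.66 + 2.1473 + 6.05931 = 9.86661 N/t
R_total = 9.86661 * 68 = 670.93 N

670.93


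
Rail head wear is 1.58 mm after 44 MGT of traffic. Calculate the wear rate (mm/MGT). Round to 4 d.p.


Wear rate = total wear / cumulative tonnage
Rate = 1.58 / 44
Rate = 0.0359 mm/MGT

0.0359


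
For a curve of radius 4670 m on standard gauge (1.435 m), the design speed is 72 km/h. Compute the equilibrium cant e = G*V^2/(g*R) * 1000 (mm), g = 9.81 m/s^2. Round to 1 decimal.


Convert speed: V = 72 / 3.6 = 20.0 m/s
Apply formula: e = 1.435 * 20.0^2 / (9.81 * 4670)
e = 1.435 * 400.0 / 45812.7
e = 0.012529 m = 12.5 mm

12.5


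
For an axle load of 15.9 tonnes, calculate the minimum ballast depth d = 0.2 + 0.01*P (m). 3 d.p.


d = 0.2 + 0.01 * 15.9
d = 0.2 + 0.159
d = 0.359 m

0.359


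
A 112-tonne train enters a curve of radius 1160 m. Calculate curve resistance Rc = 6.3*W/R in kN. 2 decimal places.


Rc = 6.3 * W / R
Rc = 6.3 * 112 / 1160
Rc = 705.6 / 1160
Rc = 0.61 kN

0.61


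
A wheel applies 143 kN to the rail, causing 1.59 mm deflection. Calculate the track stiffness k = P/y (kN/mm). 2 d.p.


Track stiffness k = P / y
k = 143 / 1.59
k = 89.94 kN/mm

89.94


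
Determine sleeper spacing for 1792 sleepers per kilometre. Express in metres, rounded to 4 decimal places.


Spacing = 1000 m / number of sleepers
Spacing = 1000 / 1792
Spacing = 0.5580 m

0.5580


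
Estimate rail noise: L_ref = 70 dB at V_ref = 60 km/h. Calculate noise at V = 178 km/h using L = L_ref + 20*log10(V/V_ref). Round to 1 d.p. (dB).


V/V_ref = 178 / 60 = 2.966667
log10(2.966667) = 0.472269
20 * 0.472269 = 9.4454
L = 70 + 9.4454 = 79.4 dB

79.4


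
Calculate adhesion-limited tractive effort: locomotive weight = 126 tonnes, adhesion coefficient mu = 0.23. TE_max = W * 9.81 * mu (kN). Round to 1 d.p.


TE_max = W * g * mu
TE_max = 126 * 9.81 * 0.23
TE_max = 1236.06 * 0.23
TE_max = 284.3 kN

284.3


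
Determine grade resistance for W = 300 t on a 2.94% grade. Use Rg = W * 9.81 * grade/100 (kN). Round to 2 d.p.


Rg = W * 9.81 * grade / 100
Rg = 300 * 9.81 * 2.94 / 100
Rg = 2943.0 * 0.0294
Rg = 86.52 kN

86.52


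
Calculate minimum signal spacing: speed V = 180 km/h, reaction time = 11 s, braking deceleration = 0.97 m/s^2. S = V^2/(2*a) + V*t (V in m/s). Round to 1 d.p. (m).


V = 180 / 3.6 = 50.0 m/s
Braking distance = 50.0^2 / (2*0.97) = 1288.6598 m
Sighting distance = 50.0 * 11 = 550.0 m
S = 1288.6598 + 550.0 = 1838.7 m

1838.7


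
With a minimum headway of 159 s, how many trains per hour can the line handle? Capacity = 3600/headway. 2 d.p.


Capacity = 3600 / headway
Capacity = 3600 / 159
Capacity = 22.64 trains/hour

22.64


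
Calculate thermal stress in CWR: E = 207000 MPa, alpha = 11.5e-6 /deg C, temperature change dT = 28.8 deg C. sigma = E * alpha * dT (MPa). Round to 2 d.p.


sigma = E * alpha * dT
sigma = 207000 * 11.5e-6 * 28.8
sigma = 2.3805 * 28.8
sigma = 68.56 MPa

68.56


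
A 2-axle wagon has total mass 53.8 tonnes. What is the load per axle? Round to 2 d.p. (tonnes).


Load per axle = total weight / number of axles
Load = 53.8 / 2
Load = 26.90 tonnes

26.90


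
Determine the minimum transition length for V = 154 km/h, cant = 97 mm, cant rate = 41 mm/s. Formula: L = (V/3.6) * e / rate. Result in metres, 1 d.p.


Convert speed: V = 154 / 3.6 = 42.7778 m/s
L = 42.7778 * 97 / 41
L = 4149.4444 / 41
L = 101.2 m

101.2


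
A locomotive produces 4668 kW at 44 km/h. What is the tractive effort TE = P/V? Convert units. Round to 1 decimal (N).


Convert: P = 4668 kW = 4668000 W
V = 44 / 3.6 = 12.2222 m/s
TE = 4668000 / 12.2222
TE = 381927.3 N

381927.3


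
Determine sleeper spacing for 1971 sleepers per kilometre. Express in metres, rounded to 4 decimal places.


Spacing = 1000 m / number of sleepers
Spacing = 1000 / 1971
Spacing = 0.5074 m

0.5074


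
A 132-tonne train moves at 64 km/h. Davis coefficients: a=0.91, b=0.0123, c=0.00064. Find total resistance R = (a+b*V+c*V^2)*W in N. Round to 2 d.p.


b*V = 0.0123 * 64 = 0.7872
c*V^2 = 0.00064 * 4096 = 2.62144
R_per_t = 0.91 + 0.7872 + 2.62144 = 4.31864 N/t
R_total = 4.31864 * 132 = 570.06 N

570.06


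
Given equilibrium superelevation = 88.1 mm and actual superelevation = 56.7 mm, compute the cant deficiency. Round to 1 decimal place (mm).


Cant deficiency = equilibrium cant - actual cant
CD = 88.1 - 56.7
CD = 31.4 mm

31.4


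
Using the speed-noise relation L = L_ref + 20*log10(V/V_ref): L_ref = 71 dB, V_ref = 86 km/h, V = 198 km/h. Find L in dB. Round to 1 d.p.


V/V_ref = 198 / 86 = 2.302326
log10(2.302326) = 0.362167
20 * 0.362167 = 7.2433
L = 71 + 7.2433 = 78.2 dB

78.2


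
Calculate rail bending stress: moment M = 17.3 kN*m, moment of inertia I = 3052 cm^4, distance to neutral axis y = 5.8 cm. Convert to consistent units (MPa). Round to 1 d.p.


Convert units:
M = 17.3 kN*m = 17300000 N*mm
y = 5.8 cm = 58 mm
I = 3052 cm^4 = 30520000 mm^4
sigma = 17300000 * 58 / 30520000
sigma = 32.9 MPa

32.9


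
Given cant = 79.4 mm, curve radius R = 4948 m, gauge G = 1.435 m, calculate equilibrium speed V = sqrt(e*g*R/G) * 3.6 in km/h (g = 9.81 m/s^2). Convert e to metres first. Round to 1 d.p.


Convert cant: e = 79.4 mm = 0.0794 m
V_ms = sqrt(0.0794 * 9.81 * 4948 / 1.435)
V_ms = sqrt(2685.760608) = 51.8243 m/s
V = 51.8243 * 3.6 = 186.6 km/h

186.6


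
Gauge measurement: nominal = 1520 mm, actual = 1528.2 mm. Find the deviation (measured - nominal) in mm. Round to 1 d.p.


Deviation = measured - nominal
Deviation = 1528.2 - 1520
Deviation = 8.2 mm

8.2


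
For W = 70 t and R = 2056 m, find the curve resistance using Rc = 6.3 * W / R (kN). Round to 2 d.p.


Rc = 6.3 * W / R
Rc = 6.3 * 70 / 2056
Rc = 441.0 / 2056
Rc = 0.21 kN

0.21


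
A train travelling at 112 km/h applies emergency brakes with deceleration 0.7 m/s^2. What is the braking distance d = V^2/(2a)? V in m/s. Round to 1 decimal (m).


Convert speed: V = 112 / 3.6 = 31.1111 m/s
V^2 = 967.9012
d = 967.9012 / (2 * 0.7)
d = 967.9012 / 1.4
d = 691.4 m

691.4


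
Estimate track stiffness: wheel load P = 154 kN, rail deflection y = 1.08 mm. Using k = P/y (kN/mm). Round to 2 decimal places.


Track stiffness k = P / y
k = 154 / 1.08
k = 142.59 kN/mm

142.59


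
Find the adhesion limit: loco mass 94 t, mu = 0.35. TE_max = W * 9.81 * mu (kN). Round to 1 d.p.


TE_max = W * g * mu
TE_max = 94 * 9.81 * 0.35
TE_max = 922.14 * 0.35
TE_max = 322.7 kN

322.7


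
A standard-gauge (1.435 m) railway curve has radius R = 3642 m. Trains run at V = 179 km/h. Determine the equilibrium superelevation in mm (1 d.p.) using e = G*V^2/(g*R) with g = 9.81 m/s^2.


Convert speed: V = 179 / 3.6 = 49.7222 m/s
Apply formula: e = 1.435 * 49.7222^2 / (9.81 * 3642)
e = 1.435 * 2472.2994 / 35728.02
e = 0.099299 m = 99.3 mm

99.3


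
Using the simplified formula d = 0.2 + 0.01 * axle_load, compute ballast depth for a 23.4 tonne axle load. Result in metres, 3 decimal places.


d = 0.2 + 0.01 * 23.4
d = 0.2 + 0.234
d = 0.434 m

0.434


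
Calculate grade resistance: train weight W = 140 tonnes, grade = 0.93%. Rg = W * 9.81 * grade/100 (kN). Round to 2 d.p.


Rg = W * 9.81 * grade / 100
Rg = 140 * 9.81 * 0.93 / 100
Rg = 1373.4 * 0.0093
Rg = 12.77 kN

12.77


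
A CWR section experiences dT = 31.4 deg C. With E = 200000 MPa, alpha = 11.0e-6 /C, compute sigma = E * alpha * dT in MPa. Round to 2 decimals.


sigma = E * alpha * dT
sigma = 200000 * 11.0e-6 * 31.4
sigma = 2.2 * 31.4
sigma = 69.08 MPa

69.08


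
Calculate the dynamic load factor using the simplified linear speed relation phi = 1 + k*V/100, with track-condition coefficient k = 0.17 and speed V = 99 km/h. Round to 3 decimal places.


phi = 1 + k * V / 100
phi = 1 + 0.17 * 99 / 100
phi = 1 + 0.1683
phi = 1.168

1.168


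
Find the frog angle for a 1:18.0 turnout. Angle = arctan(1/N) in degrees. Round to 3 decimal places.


1/N = 1/18.0 = 0.055556
angle = arctan(0.055556) = 0.055499 rad
angle = 0.055499 * 180/pi = 3.180 degrees

3.180


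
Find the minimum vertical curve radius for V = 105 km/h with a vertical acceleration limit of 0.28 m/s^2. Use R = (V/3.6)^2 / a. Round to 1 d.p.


Convert speed: V = 105 / 3.6 = 29.1667 m/s
V^2 = 850.6944 m^2/s^2
R_v = 850.6944 / 0.28
R_v = 3038.2 m

3038.2


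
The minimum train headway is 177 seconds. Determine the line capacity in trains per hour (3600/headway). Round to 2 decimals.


Capacity = 3600 / headway
Capacity = 3600 / 177
Capacity = 20.34 trains/hour

20.34


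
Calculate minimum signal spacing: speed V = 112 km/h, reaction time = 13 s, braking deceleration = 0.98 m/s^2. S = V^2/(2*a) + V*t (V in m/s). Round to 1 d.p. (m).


V = 112 / 3.6 = 31.1111 m/s
Braking distance = 31.1111^2 / (2*0.98) = 493.8272 m
Sighting distance = 31.1111 * 13 = 404.4444 m
S = 493.8272 + 404.4444 = 898.3 m

898.3


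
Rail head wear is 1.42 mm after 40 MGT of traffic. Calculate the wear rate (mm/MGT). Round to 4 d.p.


Wear rate = total wear / cumulative tonnage
Rate = 1.42 / 40
Rate = 0.0355 mm/MGT

0.0355


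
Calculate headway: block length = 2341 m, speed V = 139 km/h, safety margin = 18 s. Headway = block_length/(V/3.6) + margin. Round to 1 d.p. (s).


V = 139 / 3.6 = 38.6111 m/s
Block traversal time = 2341 / 38.6111 = 60.6302 s
Headway = 60.6302 + 18
Headway = 78.6 s

78.6


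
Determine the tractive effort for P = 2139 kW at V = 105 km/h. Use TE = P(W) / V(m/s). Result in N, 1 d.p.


Convert: P = 2139 kW = 2139000 W
V = 105 / 3.6 = 29.1667 m/s
TE = 2139000 / 29.1667
TE = 73337.1 N

73337.1


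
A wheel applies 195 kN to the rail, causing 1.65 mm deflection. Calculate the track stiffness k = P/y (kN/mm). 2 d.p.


Track stiffness k = P / y
k = 195 / 1.65
k = 118.18 kN/mm

118.18


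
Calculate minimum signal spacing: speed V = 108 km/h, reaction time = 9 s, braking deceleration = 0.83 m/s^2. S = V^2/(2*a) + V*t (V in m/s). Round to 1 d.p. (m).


V = 108 / 3.6 = 30.0 m/s
Braking distance = 30.0^2 / (2*0.83) = 542.1687 m
Sighting distance = 30.0 * 9 = 270.0 m
S = 542.1687 + 270.0 = 812.2 m

812.2


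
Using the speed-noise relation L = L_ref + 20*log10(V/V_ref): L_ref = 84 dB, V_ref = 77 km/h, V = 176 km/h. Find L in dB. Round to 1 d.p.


V/V_ref = 176 / 77 = 2.285714
log10(2.285714) = 0.359022
20 * 0.359022 = 7.1804
L = 84 + 7.1804 = 91.2 dB

91.2


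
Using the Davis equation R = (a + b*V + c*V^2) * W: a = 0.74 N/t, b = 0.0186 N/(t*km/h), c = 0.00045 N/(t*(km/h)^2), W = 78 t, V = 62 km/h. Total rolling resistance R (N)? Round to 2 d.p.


b*V = 0.0186 * 62 = 1.1532
c*V^2 = 0.00045 * 3844 = 1.7298
R_per_t = 0.74 + 1.1532 + 1.7298 = 3.623 N/t
R_total = 3.623 * 78 = 282.59 N

282.59


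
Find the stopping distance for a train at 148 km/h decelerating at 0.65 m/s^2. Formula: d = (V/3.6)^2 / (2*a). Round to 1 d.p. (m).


Convert speed: V = 148 / 3.6 = 41.1111 m/s
V^2 = 1690.1235
d = 1690.1235 / (2 * 0.65)
d = 1690.1235 / 1.3
d = 1300.1 m

1300.1


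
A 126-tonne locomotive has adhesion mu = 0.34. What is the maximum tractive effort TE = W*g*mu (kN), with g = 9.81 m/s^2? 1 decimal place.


TE_max = W * g * mu
TE_max = 126 * 9.81 * 0.34
TE_max = 1236.06 * 0.34
TE_max = 420.3 kN

420.3


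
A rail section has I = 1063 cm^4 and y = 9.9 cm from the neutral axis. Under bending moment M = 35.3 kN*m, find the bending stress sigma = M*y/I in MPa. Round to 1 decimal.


Convert units:
M = 35.3 kN*m = 35300000 N*mm
y = 9.9 cm = 99 mm
I = 1063 cm^4 = 10630000 mm^4
sigma = 35300000 * 99 / 10630000
sigma = 328.8 MPa

328.8


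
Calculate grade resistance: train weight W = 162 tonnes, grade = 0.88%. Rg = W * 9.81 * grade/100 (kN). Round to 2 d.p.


Rg = W * 9.81 * grade / 100
Rg = 162 * 9.81 * 0.88 / 100
Rg = 1589.22 * 0.0088
Rg = 13.99 kN

13.99


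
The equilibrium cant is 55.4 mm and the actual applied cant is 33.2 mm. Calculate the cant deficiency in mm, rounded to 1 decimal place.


Cant deficiency = equilibrium cant - actual cant
CD = 55.4 - 33.2
CD = 22.2 mm

22.2


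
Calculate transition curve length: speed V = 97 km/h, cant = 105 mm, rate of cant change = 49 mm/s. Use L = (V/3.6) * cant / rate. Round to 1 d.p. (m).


Convert speed: V = 97 / 3.6 = 26.9444 m/s
L = 26.9444 * 105 / 49
L = 2829.1667 / 49
L = 57.7 m

57.7


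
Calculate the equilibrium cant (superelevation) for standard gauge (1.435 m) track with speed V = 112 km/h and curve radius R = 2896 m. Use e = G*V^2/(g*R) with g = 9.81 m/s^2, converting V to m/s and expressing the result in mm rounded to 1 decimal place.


Convert speed: V = 112 / 3.6 = 31.1111 m/s
Apply formula: e = 1.435 * 31.1111^2 / (9.81 * 2896)
e = 1.435 * 967.9012 / 28409.76
e = 0.048889 m = 48.9 mm

48.9


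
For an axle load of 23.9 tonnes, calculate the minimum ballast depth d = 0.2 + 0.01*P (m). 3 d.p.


d = 0.2 + 0.01 * 23.9
d = 0.2 + 0.239
d = 0.439 m

0.439


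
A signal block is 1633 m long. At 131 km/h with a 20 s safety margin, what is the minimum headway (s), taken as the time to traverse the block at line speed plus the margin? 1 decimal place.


V = 131 / 3.6 = 36.3889 m/s
Block traversal time = 1633 / 36.3889 = 44.8763 s
Headway = 44.8763 + 20
Headway = 64.9 s

64.9


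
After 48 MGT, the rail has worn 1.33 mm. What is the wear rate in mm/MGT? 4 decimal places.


Wear rate = total wear / cumulative tonnage
Rate = 1.33 / 48
Rate = 0.0277 mm/MGT

0.0277


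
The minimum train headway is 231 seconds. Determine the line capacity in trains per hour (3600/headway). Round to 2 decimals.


Capacity = 3600 / headway
Capacity = 3600 / 231
Capacity = 15.58 trains/hour

15.58


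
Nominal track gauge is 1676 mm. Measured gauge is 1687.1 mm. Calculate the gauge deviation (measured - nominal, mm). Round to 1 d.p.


Deviation = measured - nominal
Deviation = 1687.1 - 1676
Deviation = 11.1 mm

11.1


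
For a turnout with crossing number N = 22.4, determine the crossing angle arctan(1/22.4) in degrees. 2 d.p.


1/N = 1/22.4 = 0.044643
angle = arctan(0.044643) = 0.044613 rad
angle = 0.044613 * 180/pi = 2.56 degrees

2.56


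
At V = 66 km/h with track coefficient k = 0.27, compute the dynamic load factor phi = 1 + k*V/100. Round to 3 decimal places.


phi = 1 + k * V / 100
phi = 1 + 0.27 * 66 / 100
phi = 1 + 0.1782
phi = 1.178

1.178


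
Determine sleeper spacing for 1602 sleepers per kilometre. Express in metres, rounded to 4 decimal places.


Spacing = 1000 m / number of sleepers
Spacing = 1000 / 1602
Spacing = 0.6242 m

0.6242


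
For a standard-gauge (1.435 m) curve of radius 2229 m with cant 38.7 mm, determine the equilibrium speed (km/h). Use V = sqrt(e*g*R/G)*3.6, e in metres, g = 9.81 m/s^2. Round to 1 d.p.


Convert cant: e = 38.7 mm = 0.0387 m
V_ms = sqrt(0.0387 * 9.81 * 2229 / 1.435)
V_ms = sqrt(589.709521) = 24.2839 m/s
V = 24.2839 * 3.6 = 87.4 km/h

87.4


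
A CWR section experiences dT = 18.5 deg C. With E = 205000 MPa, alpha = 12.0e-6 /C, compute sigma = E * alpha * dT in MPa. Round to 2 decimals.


sigma = E * alpha * dT
sigma = 205000 * 12.0e-6 * 18.5
sigma = 2.46 * 18.5
sigma = 45.51 MPa

45.51


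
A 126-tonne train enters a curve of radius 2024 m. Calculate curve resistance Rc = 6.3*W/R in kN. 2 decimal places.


Rc = 6.3 * W / R
Rc = 6.3 * 126 / 2024
Rc = 793.8 / 2024
Rc = 0.39 kN

0.39


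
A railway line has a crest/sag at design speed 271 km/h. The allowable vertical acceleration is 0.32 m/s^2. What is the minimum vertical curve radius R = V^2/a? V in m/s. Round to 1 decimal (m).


Convert speed: V = 271 / 3.6 = 75.2778 m/s
V^2 = 5666.7438 m^2/s^2
R_v = 5666.7438 / 0.32
R_v = 17708.6 m

17708.6


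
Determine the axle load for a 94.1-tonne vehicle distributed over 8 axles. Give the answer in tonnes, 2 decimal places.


Load per axle = total weight / number of axles
Load = 94.1 / 8
Load = 11.76 tonnes

11.76


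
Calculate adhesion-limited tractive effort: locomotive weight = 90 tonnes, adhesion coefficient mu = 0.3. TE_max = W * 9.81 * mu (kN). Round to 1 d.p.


TE_max = W * g * mu
TE_max = 90 * 9.81 * 0.3
TE_max = 882.9 * 0.3
TE_max = 264.9 kN

264.9


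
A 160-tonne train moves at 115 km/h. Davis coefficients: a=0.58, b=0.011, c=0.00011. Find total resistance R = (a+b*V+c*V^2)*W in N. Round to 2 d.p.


b*V = 0.011 * 115 = 1.265
c*V^2 = 0.00011 * 13225 = 1.45475
R_per_t = 0.58 + 1.265 + 1.45475 = 3.29975 N/t
R_total = 3.29975 * 160 = 527.96 N

527.96


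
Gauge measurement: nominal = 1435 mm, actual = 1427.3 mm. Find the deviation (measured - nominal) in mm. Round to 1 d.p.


Deviation = measured - nominal
Deviation = 1427.3 - 1435
Deviation = -7.7 mm

-7.7


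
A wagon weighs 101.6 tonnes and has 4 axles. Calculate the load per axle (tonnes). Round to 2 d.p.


Load per axle = total weight / number of axles
Load = 101.6 / 4
Load = 25.40 tonnes

25.40


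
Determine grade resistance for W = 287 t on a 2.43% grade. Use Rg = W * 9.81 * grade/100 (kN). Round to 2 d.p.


Rg = W * 9.81 * grade / 100
Rg = 287 * 9.81 * 2.43 / 100
Rg = 2815.47 * 0.0243
Rg = 68.42 kN

68.42


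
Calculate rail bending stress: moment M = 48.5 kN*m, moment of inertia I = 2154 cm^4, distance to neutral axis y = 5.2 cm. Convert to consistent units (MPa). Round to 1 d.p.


Convert units:
M = 48.5 kN*m = 48500000 N*mm
y = 5.2 cm = 52 mm
I = 2154 cm^4 = 21540000 mm^4
sigma = 48500000 * 52 / 21540000
sigma = 117.1 MPa

117.1


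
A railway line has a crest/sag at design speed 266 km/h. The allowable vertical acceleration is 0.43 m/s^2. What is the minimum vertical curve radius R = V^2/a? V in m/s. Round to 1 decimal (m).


Convert speed: V = 266 / 3.6 = 73.8889 m/s
V^2 = 5459.5679 m^2/s^2
R_v = 5459.5679 / 0.43
R_v = 12696.7 m

12696.7


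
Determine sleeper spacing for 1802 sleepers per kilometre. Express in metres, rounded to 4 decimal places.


Spacing = 1000 m / number of sleepers
Spacing = 1000 / 1802
Spacing = 0.5549 m

0.5549


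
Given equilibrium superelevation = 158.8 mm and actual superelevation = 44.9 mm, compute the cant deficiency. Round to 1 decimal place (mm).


Cant deficiency = equilibrium cant - actual cant
CD = 158.8 - 44.9
CD = 113.9 mm

113.9


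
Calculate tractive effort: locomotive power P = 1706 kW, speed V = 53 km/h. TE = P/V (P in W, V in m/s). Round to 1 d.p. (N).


Convert: P = 1706 kW = 1706000 W
V = 53 / 3.6 = 14.7222 m/s
TE = 1706000 / 14.7222
TE = 115879.2 N

115879.2


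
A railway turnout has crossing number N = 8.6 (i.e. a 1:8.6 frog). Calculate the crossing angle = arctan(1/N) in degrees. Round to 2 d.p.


1/N = 1/8.6 = 0.116279
angle = arctan(0.116279) = 0.115759 rad
angle = 0.115759 * 180/pi = 6.63 degrees

6.63


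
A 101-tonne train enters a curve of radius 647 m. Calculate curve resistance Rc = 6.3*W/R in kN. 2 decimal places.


Rc = 6.3 * W / R
Rc = 6.3 * 101 / 647
Rc = 636.3 / 647
Rc = 0.98 kN

0.98


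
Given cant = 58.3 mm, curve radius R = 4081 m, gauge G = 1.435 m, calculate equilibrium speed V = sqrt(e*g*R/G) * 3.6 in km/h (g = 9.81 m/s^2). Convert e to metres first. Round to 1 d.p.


Convert cant: e = 58.3 mm = 0.0583 m
V_ms = sqrt(0.0583 * 9.81 * 4081 / 1.435)
V_ms = sqrt(1626.493215) = 40.3298 m/s
V = 40.3298 * 3.6 = 145.2 km/h

145.2


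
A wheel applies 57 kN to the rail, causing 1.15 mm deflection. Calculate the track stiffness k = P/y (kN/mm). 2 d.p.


Track stiffness k = P / y
k = 57 / 1.15
k = 49.57 kN/mm

49.57


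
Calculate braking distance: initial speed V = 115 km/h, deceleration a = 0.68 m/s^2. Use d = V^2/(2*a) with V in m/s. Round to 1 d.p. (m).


Convert speed: V = 115 / 3.6 = 31.9444 m/s
V^2 = 1020.4475
d = 1020.4475 / (2 * 0.68)
d = 1020.4475 / 1.36
d = 750.3 m

750.3


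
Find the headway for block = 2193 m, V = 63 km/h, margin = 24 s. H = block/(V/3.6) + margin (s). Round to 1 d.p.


V = 63 / 3.6 = 17.5 m/s
Block traversal time = 2193 / 17.5 = 125.3143 s
Headway = 125.3143 + 24
Headway = 149.3 s

149.3


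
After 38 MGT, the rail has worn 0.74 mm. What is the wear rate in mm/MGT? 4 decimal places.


Wear rate = total wear / cumulative tonnage
Rate = 0.74 / 38
Rate = 0.0195 mm/MGT

0.0195


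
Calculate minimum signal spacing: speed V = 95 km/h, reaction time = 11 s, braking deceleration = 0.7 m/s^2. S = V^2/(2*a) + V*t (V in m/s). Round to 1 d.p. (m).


V = 95 / 3.6 = 26.3889 m/s
Braking distance = 26.3889^2 / (2*0.7) = 497.4096 m
Sighting distance = 26.3889 * 11 = 290.2778 m
S = 497.4096 + 290.2778 = 787.7 m

787.7


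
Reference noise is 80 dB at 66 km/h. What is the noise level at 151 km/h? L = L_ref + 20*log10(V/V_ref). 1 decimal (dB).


V/V_ref = 151 / 66 = 2.287879
log10(2.287879) = 0.359433
20 * 0.359433 = 7.1887
L = 80 + 7.1887 = 87.2 dB

87.2


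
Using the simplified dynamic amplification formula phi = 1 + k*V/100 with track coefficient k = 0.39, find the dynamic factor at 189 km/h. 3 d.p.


phi = 1 + k * V / 100
phi = 1 + 0.39 * 189 / 100
phi = 1 + 0.7371
phi = 1.737

1.737


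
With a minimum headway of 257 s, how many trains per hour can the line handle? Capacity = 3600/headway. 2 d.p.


Capacity = 3600 / headway
Capacity = 3600 / 257
Capacity = 14.01 trains/hour

14.01


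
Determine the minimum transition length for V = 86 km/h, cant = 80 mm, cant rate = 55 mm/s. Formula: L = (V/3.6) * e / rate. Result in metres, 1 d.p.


Convert speed: V = 86 / 3.6 = 23.8889 m/s
L = 23.8889 * 80 / 55
L = 1911.1111 / 55
L = 34.7 m

34.7


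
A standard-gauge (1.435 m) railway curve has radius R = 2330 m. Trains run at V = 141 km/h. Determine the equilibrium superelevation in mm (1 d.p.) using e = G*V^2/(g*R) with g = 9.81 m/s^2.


Convert speed: V = 141 / 3.6 = 39.1667 m/s
Apply formula: e = 1.435 * 39.1667^2 / (9.81 * 2330)
e = 1.435 * 1534.0278 / 22857.3
e = 0.096308 m = 96.3 mm

96.3


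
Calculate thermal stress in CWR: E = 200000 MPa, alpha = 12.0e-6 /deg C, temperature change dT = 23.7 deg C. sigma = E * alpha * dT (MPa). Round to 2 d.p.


sigma = E * alpha * dT
sigma = 200000 * 12.0e-6 * 23.7
sigma = 2.4 * 23.7
sigma = 56.88 MPa

56.88


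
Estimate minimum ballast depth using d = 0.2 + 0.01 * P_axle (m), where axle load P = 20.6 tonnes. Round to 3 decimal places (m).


d = 0.2 + 0.01 * 20.6
d = 0.2 + 0.206
d = 0.406 m

0.406


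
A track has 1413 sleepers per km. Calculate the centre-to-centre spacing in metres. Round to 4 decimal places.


Spacing = 1000 m / number of sleepers
Spacing = 1000 / 1413
Spacing = 0.7077 m

0.7077


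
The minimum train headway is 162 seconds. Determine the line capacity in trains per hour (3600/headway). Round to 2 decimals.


Capacity = 3600 / headway
Capacity = 3600 / 162
Capacity = 22.22 trains/hour

22.22


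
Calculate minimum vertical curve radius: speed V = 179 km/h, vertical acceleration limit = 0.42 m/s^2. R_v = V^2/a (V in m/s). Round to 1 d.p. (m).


Convert speed: V = 179 / 3.6 = 49.7222 m/s
V^2 = 2472.2994 m^2/s^2
R_v = 2472.2994 / 0.42
R_v = 5886.4 m

5886.4


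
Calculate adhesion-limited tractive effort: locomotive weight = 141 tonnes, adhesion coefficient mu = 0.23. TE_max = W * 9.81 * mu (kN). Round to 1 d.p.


TE_max = W * g * mu
TE_max = 141 * 9.81 * 0.23
TE_max = 1383.21 * 0.23
TE_max = 318.1 kN

318.1


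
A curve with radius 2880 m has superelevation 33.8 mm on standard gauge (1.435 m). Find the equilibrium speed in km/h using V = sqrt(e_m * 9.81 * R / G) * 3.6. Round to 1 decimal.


Convert cant: e = 33.8 mm = 0.0338 m
V_ms = sqrt(0.0338 * 9.81 * 2880 / 1.435)
V_ms = sqrt(665.466648) = 25.7966 m/s
V = 25.7966 * 3.6 = 92.9 km/h

92.9


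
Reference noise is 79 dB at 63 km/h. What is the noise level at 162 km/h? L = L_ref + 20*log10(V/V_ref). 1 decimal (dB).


V/V_ref = 162 / 63 = 2.571429
log10(2.571429) = 0.410174
20 * 0.410174 = 8.2035
L = 79 + 8.2035 = 87.2 dB

87.2


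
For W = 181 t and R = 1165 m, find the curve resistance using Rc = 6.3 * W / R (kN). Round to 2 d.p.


Rc = 6.3 * W / R
Rc = 6.3 * 181 / 1165
Rc = 1140.3 / 1165
Rc = 0.98 kN

0.98


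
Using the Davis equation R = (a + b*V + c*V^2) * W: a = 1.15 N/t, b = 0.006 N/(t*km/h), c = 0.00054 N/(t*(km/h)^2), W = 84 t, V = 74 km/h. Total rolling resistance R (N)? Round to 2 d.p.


b*V = 0.006 * 74 = 0.444
c*V^2 = 0.00054 * 5476 = 2.95704
R_per_t = 1.15 + 0.444 + 2.95704 = 4.55104 N/t
R_total = 4.55104 * 84 = 382.29 N

382.29


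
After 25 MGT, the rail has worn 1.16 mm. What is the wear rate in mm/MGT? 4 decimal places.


Wear rate = total wear / cumulative tonnage
Rate = 1.16 / 25
Rate = 0.0464 mm/MGT

0.0464


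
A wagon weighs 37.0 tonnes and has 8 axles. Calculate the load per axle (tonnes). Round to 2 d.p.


Load per axle = total weight / number of axles
Load = 37.0 / 8
Load = 4.63 tonnes

4.63


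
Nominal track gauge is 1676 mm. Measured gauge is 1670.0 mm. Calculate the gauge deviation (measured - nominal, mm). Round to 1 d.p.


Deviation = measured - nominal
Deviation = 1670.0 - 1676
Deviation = -6.0 mm

-6.0


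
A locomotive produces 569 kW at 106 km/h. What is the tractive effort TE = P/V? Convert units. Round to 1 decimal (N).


Convert: P = 569 kW = 569000 W
V = 106 / 3.6 = 29.4444 m/s
TE = 569000 / 29.4444
TE = 19324.5 N

19324.5


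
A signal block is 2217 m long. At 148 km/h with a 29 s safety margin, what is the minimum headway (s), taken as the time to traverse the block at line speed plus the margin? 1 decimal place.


V = 148 / 3.6 = 41.1111 m/s
Block traversal time = 2217 / 41.1111 = 53.927 s
Headway = 53.927 + 29
Headway = 82.9 s

82.9


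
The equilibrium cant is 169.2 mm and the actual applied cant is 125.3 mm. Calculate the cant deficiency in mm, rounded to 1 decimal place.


Cant deficiency = equilibrium cant - actual cant
CD = 169.2 - 125.3
CD = 43.9 mm

43.9


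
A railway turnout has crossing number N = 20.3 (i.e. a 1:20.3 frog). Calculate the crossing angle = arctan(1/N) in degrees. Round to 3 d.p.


1/N = 1/20.3 = 0.049261
angle = arctan(0.049261) = 0.049221 rad
angle = 0.049221 * 180/pi = 2.820 degrees

2.820


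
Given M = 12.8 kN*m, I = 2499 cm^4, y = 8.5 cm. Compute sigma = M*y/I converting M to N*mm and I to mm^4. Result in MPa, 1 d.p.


Convert units:
M = 12.8 kN*m = 12800000 N*mm
y = 8.5 cm = 85 mm
I = 2499 cm^4 = 24990000 mm^4
sigma = 12800000 * 85 / 24990000
sigma = 43.5 MPa

43.5


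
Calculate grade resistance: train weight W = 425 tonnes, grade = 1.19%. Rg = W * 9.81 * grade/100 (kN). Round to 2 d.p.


Rg = W * 9.81 * grade / 100
Rg = 425 * 9.81 * 1.19 / 100
Rg = 4169.25 * 0.0119
Rg = 49.61 kN

49.61


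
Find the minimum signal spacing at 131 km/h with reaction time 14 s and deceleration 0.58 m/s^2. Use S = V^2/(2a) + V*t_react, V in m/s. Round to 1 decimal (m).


V = 131 / 3.6 = 36.3889 m/s
Braking distance = 36.3889^2 / (2*0.58) = 1141.5097 m
Sighting distance = 36.3889 * 14 = 509.4444 m
S = 1141.5097 + 509.4444 = 1651.0 m

1651.0


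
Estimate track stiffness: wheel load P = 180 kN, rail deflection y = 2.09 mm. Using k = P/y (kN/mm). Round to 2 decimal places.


Track stiffness k = P / y
k = 180 / 2.09
k = 86.12 kN/mm

86.12


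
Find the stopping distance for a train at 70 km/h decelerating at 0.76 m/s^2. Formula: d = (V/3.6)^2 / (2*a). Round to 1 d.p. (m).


Convert speed: V = 70 / 3.6 = 19.4444 m/s
V^2 = 378.0864
d = 378.0864 / (2 * 0.76)
d = 378.0864 / 1.52
d = 248.7 m

248.7


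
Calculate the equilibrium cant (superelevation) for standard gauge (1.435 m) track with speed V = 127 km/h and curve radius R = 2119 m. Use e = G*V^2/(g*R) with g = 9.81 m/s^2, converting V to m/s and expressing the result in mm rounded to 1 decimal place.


Convert speed: V = 127 / 3.6 = 35.2778 m/s
Apply formula: e = 1.435 * 35.2778^2 / (9.81 * 2119)
e = 1.435 * 1244.5216 / 20787.39
e = 0.085912 m = 85.9 mm

85.9
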